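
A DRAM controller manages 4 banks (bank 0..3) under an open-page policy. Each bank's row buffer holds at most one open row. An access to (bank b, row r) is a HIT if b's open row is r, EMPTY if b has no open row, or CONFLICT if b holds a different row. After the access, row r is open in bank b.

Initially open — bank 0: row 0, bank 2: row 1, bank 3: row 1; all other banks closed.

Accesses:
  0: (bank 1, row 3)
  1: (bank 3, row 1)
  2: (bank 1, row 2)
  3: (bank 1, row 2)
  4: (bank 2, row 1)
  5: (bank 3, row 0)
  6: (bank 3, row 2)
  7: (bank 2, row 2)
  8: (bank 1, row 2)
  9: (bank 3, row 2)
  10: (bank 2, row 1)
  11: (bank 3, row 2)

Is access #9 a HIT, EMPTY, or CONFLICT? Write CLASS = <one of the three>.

CLASS = HIT

step 0: bank1 None->3 [EMPTY]
step 1: bank3 1->1 [HIT]
step 2: bank1 3->2 [CONFLICT]
step 3: bank1 2->2 [HIT]
step 4: bank2 1->1 [HIT]
step 5: bank3 1->0 [CONFLICT]
step 6: bank3 0->2 [CONFLICT]
step 7: bank2 1->2 [CONFLICT]
step 8: bank1 2->2 [HIT]
step 9: bank3 2->2 [HIT]
step 10: bank2 2->1 [CONFLICT]
step 11: bank3 2->2 [HIT]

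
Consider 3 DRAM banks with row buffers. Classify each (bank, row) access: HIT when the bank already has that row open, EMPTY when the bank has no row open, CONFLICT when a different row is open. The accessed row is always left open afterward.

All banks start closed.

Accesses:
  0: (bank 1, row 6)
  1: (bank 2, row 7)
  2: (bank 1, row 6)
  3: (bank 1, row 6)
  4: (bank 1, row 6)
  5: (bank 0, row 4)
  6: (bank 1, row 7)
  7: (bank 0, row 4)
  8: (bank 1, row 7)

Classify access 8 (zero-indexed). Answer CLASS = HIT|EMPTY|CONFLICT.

CLASS = HIT

step 0: bank1 None->6 [EMPTY]
step 1: bank2 None->7 [EMPTY]
step 2: bank1 6->6 [HIT]
step 3: bank1 6->6 [HIT]
step 4: bank1 6->6 [HIT]
step 5: bank0 None->4 [EMPTY]
step 6: bank1 6->7 [CONFLICT]
step 7: bank0 4->4 [HIT]
step 8: bank1 7->7 [HIT]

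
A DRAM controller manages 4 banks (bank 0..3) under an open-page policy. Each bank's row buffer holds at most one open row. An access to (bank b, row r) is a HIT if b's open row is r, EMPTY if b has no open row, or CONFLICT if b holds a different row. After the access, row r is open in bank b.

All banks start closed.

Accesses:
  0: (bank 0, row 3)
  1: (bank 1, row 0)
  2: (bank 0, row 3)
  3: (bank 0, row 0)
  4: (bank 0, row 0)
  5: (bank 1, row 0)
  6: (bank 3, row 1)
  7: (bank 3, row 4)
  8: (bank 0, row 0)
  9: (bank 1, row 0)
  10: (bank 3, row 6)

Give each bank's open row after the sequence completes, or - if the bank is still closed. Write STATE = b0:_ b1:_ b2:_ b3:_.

STATE = b0:0 b1:0 b2:- b3:6

step 0: bank0 None->3 [EMPTY]
step 1: bank1 None->0 [EMPTY]
step 2: bank0 3->3 [HIT]
step 3: bank0 3->0 [CONFLICT]
step 4: bank0 0->0 [HIT]
step 5: bank1 0->0 [HIT]
step 6: bank3 None->1 [EMPTY]
step 7: bank3 1->4 [CONFLICT]
step 8: bank0 0->0 [HIT]
step 9: bank1 0->0 [HIT]
step 10: bank3 4->6 [CONFLICT]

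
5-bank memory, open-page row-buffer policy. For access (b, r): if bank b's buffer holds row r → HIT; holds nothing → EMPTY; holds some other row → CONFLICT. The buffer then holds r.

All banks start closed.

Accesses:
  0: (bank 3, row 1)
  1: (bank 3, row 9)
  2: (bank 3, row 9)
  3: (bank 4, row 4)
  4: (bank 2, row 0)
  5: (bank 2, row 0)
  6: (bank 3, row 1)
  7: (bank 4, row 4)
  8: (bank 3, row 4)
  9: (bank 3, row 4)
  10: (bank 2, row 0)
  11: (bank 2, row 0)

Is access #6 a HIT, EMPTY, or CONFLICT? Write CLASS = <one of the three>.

0: bank 3 row 1 — prev None → EMPTY
1: bank 3 row 9 — prev 1 → CONFLICT
2: bank 3 row 9 — prev 9 → HIT
3: bank 4 row 4 — prev None → EMPTY
4: bank 2 row 0 — prev None → EMPTY
5: bank 2 row 0 — prev 0 → HIT
6: bank 3 row 1 — prev 9 → CONFLICT
7: bank 4 row 4 — prev 4 → HIT
8: bank 3 row 4 — prev 1 → CONFLICT
9: bank 3 row 4 — prev 4 → HIT
10: bank 2 row 0 — prev 0 → HIT
11: bank 2 row 0 — prev 0 → HIT

CLASS = CONFLICT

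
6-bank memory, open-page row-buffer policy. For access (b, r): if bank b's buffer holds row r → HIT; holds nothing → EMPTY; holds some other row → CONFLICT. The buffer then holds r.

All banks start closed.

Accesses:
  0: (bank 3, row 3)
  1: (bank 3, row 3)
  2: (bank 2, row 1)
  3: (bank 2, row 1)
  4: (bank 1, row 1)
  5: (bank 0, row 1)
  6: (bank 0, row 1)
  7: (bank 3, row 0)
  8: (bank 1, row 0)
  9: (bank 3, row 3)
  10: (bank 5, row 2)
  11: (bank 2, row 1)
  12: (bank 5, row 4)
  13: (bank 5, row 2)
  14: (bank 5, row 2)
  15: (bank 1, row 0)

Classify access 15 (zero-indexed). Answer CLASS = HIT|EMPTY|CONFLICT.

CLASS = HIT

step 0: bank3 None->3 [EMPTY]
step 1: bank3 3->3 [HIT]
step 2: bank2 None->1 [EMPTY]
step 3: bank2 1->1 [HIT]
step 4: bank1 None->1 [EMPTY]
step 5: bank0 None->1 [EMPTY]
step 6: bank0 1->1 [HIT]
step 7: bank3 3->0 [CONFLICT]
step 8: bank1 1->0 [CONFLICT]
step 9: bank3 0->3 [CONFLICT]
step 10: bank5 None->2 [EMPTY]
step 11: bank2 1->1 [HIT]
step 12: bank5 2->4 [CONFLICT]
step 13: bank5 4->2 [CONFLICT]
step 14: bank5 2->2 [HIT]
step 15: bank1 0->0 [HIT]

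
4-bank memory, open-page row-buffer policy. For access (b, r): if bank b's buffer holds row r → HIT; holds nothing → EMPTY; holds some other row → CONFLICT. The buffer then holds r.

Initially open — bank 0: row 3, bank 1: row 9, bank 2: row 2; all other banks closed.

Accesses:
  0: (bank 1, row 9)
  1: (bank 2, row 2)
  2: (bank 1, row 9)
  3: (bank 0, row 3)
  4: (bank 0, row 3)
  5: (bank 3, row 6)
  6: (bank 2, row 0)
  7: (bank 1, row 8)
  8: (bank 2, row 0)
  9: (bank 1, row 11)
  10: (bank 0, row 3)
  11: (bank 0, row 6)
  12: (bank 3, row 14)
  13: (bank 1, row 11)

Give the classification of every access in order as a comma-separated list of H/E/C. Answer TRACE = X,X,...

TRACE = H,H,H,H,H,E,C,C,H,C,H,C,C,H

#0 (1,9) H  (was 9)
#1 (2,2) H  (was 2)
#2 (1,9) H  (was 9)
#3 (0,3) H  (was 3)
#4 (0,3) H  (was 3)
#5 (3,6) E
#6 (2,0) C  (was 2)
#7 (1,8) C  (was 9)
#8 (2,0) H  (was 0)
#9 (1,11) C  (was 8)
#10 (0,3) H  (was 3)
#11 (0,6) C  (was 3)
#12 (3,14) C  (was 6)
#13 (1,11) H  (was 11)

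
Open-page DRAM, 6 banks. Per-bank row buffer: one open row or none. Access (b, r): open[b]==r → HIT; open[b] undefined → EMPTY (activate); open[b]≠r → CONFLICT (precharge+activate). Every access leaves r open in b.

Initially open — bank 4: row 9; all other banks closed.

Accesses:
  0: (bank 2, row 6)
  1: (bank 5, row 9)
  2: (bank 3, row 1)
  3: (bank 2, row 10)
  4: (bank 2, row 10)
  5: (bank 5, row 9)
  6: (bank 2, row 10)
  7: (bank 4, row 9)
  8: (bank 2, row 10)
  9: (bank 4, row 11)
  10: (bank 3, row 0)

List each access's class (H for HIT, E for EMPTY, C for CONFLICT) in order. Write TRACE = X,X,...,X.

#0 (2,6) E
#1 (5,9) E
#2 (3,1) E
#3 (2,10) C  (was 6)
#4 (2,10) H  (was 10)
#5 (5,9) H  (was 9)
#6 (2,10) H  (was 10)
#7 (4,9) H  (was 9)
#8 (2,10) H  (was 10)
#9 (4,11) C  (was 9)
#10 (3,0) C  (was 1)

TRACE = E,E,E,C,H,H,H,H,H,C,C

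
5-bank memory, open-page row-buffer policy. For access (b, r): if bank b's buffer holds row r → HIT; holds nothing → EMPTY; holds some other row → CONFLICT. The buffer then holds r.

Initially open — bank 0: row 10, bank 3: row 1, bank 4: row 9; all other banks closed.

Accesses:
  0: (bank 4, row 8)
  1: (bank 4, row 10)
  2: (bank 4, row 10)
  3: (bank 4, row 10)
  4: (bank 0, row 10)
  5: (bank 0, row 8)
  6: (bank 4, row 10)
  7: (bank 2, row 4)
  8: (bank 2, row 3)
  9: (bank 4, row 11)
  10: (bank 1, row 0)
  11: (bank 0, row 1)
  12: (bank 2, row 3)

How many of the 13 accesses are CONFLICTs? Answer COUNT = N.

0: bank 4 row 8 — prev 9 → CONFLICT
1: bank 4 row 10 — prev 8 → CONFLICT
2: bank 4 row 10 — prev 10 → HIT
3: bank 4 row 10 — prev 10 → HIT
4: bank 0 row 10 — prev 10 → HIT
5: bank 0 row 8 — prev 10 → CONFLICT
6: bank 4 row 10 — prev 10 → HIT
7: bank 2 row 4 — prev None → EMPTY
8: bank 2 row 3 — prev 4 → CONFLICT
9: bank 4 row 11 — prev 10 → CONFLICT
10: bank 1 row 0 — prev None → EMPTY
11: bank 0 row 1 — prev 8 → CONFLICT
12: bank 2 row 3 — prev 3 → HIT

COUNT = 6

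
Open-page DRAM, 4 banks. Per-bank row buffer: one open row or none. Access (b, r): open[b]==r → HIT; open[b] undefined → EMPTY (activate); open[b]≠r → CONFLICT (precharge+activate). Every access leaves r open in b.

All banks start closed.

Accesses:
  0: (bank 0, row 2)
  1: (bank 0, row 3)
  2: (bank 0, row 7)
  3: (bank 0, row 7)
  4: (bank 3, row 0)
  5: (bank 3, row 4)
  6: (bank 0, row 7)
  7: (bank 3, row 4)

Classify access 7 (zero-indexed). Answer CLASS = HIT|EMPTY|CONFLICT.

CLASS = HIT

step 0: bank0 None->2 [EMPTY]
step 1: bank0 2->3 [CONFLICT]
step 2: bank0 3->7 [CONFLICT]
step 3: bank0 7->7 [HIT]
step 4: bank3 None->0 [EMPTY]
step 5: bank3 0->4 [CONFLICT]
step 6: bank0 7->7 [HIT]
step 7: bank3 4->4 [HIT]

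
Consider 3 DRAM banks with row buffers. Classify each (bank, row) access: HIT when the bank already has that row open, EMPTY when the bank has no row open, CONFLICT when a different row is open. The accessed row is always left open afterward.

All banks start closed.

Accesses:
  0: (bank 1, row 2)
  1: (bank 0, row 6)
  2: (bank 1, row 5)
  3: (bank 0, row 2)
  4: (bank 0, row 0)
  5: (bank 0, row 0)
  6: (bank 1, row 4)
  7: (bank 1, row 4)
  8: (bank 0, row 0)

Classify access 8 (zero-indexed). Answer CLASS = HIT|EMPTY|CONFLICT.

CLASS = HIT

0: bank 1 row 2 — prev None → EMPTY
1: bank 0 row 6 — prev None → EMPTY
2: bank 1 row 5 — prev 2 → CONFLICT
3: bank 0 row 2 — prev 6 → CONFLICT
4: bank 0 row 0 — prev 2 → CONFLICT
5: bank 0 row 0 — prev 0 → HIT
6: bank 1 row 4 — prev 5 → CONFLICT
7: bank 1 row 4 — prev 4 → HIT
8: bank 0 row 0 — prev 0 → HIT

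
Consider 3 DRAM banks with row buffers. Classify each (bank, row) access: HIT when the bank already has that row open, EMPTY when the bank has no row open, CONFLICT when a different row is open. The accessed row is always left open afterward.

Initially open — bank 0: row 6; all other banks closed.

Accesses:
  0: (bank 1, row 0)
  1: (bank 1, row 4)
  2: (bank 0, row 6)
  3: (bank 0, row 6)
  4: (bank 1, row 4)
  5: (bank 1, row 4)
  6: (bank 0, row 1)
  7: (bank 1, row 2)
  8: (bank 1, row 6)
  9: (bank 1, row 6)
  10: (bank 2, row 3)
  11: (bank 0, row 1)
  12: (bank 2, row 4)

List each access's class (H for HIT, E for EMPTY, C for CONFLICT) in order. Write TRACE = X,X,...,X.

TRACE = E,C,H,H,H,H,C,C,C,H,E,H,C

0: bank 1 row 0 — prev None → EMPTY
1: bank 1 row 4 — prev 0 → CONFLICT
2: bank 0 row 6 — prev 6 → HIT
3: bank 0 row 6 — prev 6 → HIT
4: bank 1 row 4 — prev 4 → HIT
5: bank 1 row 4 — prev 4 → HIT
6: bank 0 row 1 — prev 6 → CONFLICT
7: bank 1 row 2 — prev 4 → CONFLICT
8: bank 1 row 6 — prev 2 → CONFLICT
9: bank 1 row 6 — prev 6 → HIT
10: bank 2 row 3 — prev None → EMPTY
11: bank 0 row 1 — prev 1 → HIT
12: bank 2 row 4 — prev 3 → CONFLICT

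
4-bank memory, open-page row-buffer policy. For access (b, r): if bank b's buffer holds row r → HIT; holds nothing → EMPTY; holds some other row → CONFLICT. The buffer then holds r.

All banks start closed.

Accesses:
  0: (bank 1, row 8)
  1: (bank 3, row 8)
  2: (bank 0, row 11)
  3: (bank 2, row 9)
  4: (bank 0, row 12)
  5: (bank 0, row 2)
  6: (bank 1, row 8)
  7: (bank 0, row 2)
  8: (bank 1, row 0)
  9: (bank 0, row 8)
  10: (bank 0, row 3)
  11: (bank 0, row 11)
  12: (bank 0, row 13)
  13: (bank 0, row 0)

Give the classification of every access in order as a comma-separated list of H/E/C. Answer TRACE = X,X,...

TRACE = E,E,E,E,C,C,H,H,C,C,C,C,C,C

0: bank 1 row 8 — prev None → EMPTY
1: bank 3 row 8 — prev None → EMPTY
2: bank 0 row 11 — prev None → EMPTY
3: bank 2 row 9 — prev None → EMPTY
4: bank 0 row 12 — prev 11 → CONFLICT
5: bank 0 row 2 — prev 12 → CONFLICT
6: bank 1 row 8 — prev 8 → HIT
7: bank 0 row 2 — prev 2 → HIT
8: bank 1 row 0 — prev 8 → CONFLICT
9: bank 0 row 8 — prev 2 → CONFLICT
10: bank 0 row 3 — prev 8 → CONFLICT
11: bank 0 row 11 — prev 3 → CONFLICT
12: bank 0 row 13 — prev 11 → CONFLICT
13: bank 0 row 0 — prev 13 → CONFLICT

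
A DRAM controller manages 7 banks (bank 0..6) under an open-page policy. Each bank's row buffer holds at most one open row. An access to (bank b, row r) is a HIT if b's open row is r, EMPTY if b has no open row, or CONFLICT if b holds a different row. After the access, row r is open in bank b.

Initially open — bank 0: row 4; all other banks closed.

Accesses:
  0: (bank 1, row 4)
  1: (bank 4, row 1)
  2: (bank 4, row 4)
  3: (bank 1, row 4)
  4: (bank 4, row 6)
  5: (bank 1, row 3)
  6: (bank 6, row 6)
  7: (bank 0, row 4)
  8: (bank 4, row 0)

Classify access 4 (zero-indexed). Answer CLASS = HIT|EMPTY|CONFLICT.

step 0: bank1 None->4 [EMPTY]
step 1: bank4 None->1 [EMPTY]
step 2: bank4 1->4 [CONFLICT]
step 3: bank1 4->4 [HIT]
step 4: bank4 4->6 [CONFLICT]
step 5: bank1 4->3 [CONFLICT]
step 6: bank6 None->6 [EMPTY]
step 7: bank0 4->4 [HIT]
step 8: bank4 6->0 [CONFLICT]

CLASS = CONFLICT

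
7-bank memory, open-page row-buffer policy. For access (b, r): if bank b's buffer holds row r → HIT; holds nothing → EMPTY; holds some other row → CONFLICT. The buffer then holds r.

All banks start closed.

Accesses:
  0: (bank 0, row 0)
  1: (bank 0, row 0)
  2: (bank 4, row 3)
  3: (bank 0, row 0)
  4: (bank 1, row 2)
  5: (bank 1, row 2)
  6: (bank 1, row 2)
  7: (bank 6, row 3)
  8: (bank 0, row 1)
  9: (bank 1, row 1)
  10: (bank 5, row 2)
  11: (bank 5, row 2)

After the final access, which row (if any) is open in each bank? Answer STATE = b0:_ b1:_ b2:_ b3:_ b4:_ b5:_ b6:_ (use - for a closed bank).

#0 (0,0) E
#1 (0,0) H  (was 0)
#2 (4,3) E
#3 (0,0) H  (was 0)
#4 (1,2) E
#5 (1,2) H  (was 2)
#6 (1,2) H  (was 2)
#7 (6,3) E
#8 (0,1) C  (was 0)
#9 (1,1) C  (was 2)
#10 (5,2) E
#11 (5,2) H  (was 2)

STATE = b0:1 b1:1 b2:- b3:- b4:3 b5:2 b6:3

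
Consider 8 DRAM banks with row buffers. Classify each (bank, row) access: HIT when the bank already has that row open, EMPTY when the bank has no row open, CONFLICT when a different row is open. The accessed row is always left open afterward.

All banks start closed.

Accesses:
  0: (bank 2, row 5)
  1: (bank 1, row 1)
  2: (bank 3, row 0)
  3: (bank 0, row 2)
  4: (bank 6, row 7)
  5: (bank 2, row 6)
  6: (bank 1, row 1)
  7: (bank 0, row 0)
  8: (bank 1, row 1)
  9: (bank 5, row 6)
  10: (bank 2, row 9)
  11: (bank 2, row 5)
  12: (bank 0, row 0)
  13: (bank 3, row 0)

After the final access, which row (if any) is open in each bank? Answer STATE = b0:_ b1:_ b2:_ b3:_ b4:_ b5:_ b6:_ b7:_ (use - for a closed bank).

0: bank 2 row 5 — prev None → EMPTY
1: bank 1 row 1 — prev None → EMPTY
2: bank 3 row 0 — prev None → EMPTY
3: bank 0 row 2 — prev None → EMPTY
4: bank 6 row 7 — prev None → EMPTY
5: bank 2 row 6 — prev 5 → CONFLICT
6: bank 1 row 1 — prev 1 → HIT
7: bank 0 row 0 — prev 2 → CONFLICT
8: bank 1 row 1 — prev 1 → HIT
9: bank 5 row 6 — prev None → EMPTY
10: bank 2 row 9 — prev 6 → CONFLICT
11: bank 2 row 5 — prev 9 → CONFLICT
12: bank 0 row 0 — prev 0 → HIT
13: bank 3 row 0 — prev 0 → HIT

STATE = b0:0 b1:1 b2:5 b3:0 b4:- b5:6 b6:7 b7:-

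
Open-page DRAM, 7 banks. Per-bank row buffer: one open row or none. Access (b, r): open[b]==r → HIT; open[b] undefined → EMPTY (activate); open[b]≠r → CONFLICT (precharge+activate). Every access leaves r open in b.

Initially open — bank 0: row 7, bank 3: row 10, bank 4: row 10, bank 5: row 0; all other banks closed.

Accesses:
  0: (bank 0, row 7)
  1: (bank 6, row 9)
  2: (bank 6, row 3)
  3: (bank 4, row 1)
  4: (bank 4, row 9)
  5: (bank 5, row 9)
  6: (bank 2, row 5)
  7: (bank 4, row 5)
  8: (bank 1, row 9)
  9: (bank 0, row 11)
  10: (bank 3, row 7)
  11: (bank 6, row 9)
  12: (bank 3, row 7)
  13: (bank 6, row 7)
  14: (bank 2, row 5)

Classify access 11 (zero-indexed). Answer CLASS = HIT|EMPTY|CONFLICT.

CLASS = CONFLICT

0: bank 0 row 7 — prev 7 → HIT
1: bank 6 row 9 — prev None → EMPTY
2: bank 6 row 3 — prev 9 → CONFLICT
3: bank 4 row 1 — prev 10 → CONFLICT
4: bank 4 row 9 — prev 1 → CONFLICT
5: bank 5 row 9 — prev 0 → CONFLICT
6: bank 2 row 5 — prev None → EMPTY
7: bank 4 row 5 — prev 9 → CONFLICT
8: bank 1 row 9 — prev None → EMPTY
9: bank 0 row 11 — prev 7 → CONFLICT
10: bank 3 row 7 — prev 10 → CONFLICT
11: bank 6 row 9 — prev 3 → CONFLICT
12: bank 3 row 7 — prev 7 → HIT
13: bank 6 row 7 — prev 9 → CONFLICT
14: bank 2 row 5 — prev 5 → HIT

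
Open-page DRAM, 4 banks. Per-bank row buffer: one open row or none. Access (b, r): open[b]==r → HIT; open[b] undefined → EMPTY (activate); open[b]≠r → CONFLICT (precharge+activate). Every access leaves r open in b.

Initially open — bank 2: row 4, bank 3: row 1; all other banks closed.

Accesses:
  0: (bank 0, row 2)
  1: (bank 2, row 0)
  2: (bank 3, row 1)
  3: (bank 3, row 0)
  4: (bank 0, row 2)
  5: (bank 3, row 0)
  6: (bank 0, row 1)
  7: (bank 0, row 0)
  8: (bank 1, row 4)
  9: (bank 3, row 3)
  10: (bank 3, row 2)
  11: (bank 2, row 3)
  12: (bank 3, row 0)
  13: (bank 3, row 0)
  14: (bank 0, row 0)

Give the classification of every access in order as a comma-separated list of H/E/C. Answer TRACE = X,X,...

TRACE = E,C,H,C,H,H,C,C,E,C,C,C,C,H,H

0: bank 0 row 2 — prev None → EMPTY
1: bank 2 row 0 — prev 4 → CONFLICT
2: bank 3 row 1 — prev 1 → HIT
3: bank 3 row 0 — prev 1 → CONFLICT
4: bank 0 row 2 — prev 2 → HIT
5: bank 3 row 0 — prev 0 → HIT
6: bank 0 row 1 — prev 2 → CONFLICT
7: bank 0 row 0 — prev 1 → CONFLICT
8: bank 1 row 4 — prev None → EMPTY
9: bank 3 row 3 — prev 0 → CONFLICT
10: bank 3 row 2 — prev 3 → CONFLICT
11: bank 2 row 3 — prev 0 → CONFLICT
12: bank 3 row 0 — prev 2 → CONFLICT
13: bank 3 row 0 — prev 0 → HIT
14: bank 0 row 0 — prev 0 → HIT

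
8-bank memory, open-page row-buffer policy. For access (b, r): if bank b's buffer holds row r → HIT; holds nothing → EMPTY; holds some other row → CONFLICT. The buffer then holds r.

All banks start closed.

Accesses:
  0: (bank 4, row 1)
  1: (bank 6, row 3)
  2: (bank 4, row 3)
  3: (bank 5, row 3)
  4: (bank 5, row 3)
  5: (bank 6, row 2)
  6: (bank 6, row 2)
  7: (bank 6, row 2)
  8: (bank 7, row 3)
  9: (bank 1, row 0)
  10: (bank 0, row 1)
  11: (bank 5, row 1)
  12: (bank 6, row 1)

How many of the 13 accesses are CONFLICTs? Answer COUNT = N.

COUNT = 4

#0 (4,1) E
#1 (6,3) E
#2 (4,3) C  (was 1)
#3 (5,3) E
#4 (5,3) H  (was 3)
#5 (6,2) C  (was 3)
#6 (6,2) H  (was 2)
#7 (6,2) H  (was 2)
#8 (7,3) E
#9 (1,0) E
#10 (0,1) E
#11 (5,1) C  (was 3)
#12 (6,1) C  (was 2)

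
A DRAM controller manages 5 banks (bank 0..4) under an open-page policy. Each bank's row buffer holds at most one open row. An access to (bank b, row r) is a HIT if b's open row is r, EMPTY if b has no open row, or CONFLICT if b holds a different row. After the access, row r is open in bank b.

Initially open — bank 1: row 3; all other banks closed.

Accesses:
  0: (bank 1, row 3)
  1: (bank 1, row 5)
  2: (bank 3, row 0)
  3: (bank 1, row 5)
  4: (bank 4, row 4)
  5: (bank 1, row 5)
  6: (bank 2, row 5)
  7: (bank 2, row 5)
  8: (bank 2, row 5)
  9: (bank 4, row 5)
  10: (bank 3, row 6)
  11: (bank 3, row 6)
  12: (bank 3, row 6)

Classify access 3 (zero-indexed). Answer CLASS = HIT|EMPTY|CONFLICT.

CLASS = HIT

0: bank 1 row 3 — prev 3 → HIT
1: bank 1 row 5 — prev 3 → CONFLICT
2: bank 3 row 0 — prev None → EMPTY
3: bank 1 row 5 — prev 5 → HIT
4: bank 4 row 4 — prev None → EMPTY
5: bank 1 row 5 — prev 5 → HIT
6: bank 2 row 5 — prev None → EMPTY
7: bank 2 row 5 — prev 5 → HIT
8: bank 2 row 5 — prev 5 → HIT
9: bank 4 row 5 — prev 4 → CONFLICT
10: bank 3 row 6 — prev 0 → CONFLICT
11: bank 3 row 6 — prev 6 → HIT
12: bank 3 row 6 — prev 6 → HIT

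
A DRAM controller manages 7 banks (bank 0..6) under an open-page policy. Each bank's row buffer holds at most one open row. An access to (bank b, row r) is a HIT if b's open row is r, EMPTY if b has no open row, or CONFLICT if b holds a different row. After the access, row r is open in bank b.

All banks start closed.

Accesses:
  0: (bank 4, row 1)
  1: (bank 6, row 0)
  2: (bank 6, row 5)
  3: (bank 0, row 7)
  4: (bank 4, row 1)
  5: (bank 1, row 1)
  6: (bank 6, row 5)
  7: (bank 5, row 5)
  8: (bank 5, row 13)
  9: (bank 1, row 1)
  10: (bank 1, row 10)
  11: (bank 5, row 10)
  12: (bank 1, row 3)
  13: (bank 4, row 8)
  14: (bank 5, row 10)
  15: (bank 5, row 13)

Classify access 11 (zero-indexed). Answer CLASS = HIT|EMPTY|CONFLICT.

CLASS = CONFLICT

  [0] b4 r1: no row ⇒ E
  [1] b6 r0: no row ⇒ E
  [2] b6 r5: had r0 ⇒ C
  [3] b0 r7: no row ⇒ E
  [4] b4 r1: had r1 ⇒ H
  [5] b1 r1: no row ⇒ E
  [6] b6 r5: had r5 ⇒ H
  [7] b5 r5: no row ⇒ E
  [8] b5 r13: had r5 ⇒ C
  [9] b1 r1: had r1 ⇒ H
  [10] b1 r10: had r1 ⇒ C
  [11] b5 r10: had r13 ⇒ C
  [12] b1 r3: had r10 ⇒ C
  [13] b4 r8: had r1 ⇒ C
  [14] b5 r10: had r10 ⇒ H
  [15] b5 r13: had r10 ⇒ C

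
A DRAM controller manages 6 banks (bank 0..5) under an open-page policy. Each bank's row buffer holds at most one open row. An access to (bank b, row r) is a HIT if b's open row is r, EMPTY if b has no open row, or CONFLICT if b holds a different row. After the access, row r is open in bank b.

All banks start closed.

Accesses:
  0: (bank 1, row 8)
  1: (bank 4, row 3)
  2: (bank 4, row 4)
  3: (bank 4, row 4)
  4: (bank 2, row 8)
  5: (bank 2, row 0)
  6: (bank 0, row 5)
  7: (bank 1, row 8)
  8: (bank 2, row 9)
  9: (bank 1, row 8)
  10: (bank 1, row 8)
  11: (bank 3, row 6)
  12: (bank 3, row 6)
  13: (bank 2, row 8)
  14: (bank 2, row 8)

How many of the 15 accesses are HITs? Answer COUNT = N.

COUNT = 6

step 0: bank1 None->8 [EMPTY]
step 1: bank4 None->3 [EMPTY]
step 2: bank4 3->4 [CONFLICT]
step 3: bank4 4->4 [HIT]
step 4: bank2 None->8 [EMPTY]
step 5: bank2 8->0 [CONFLICT]
step 6: bank0 None->5 [EMPTY]
step 7: bank1 8->8 [HIT]
step 8: bank2 0->9 [CONFLICT]
step 9: bank1 8->8 [HIT]
step 10: bank1 8->8 [HIT]
step 11: bank3 None->6 [EMPTY]
step 12: bank3 6->6 [HIT]
step 13: bank2 9->8 [CONFLICT]
step 14: bank2 8->8 [HIT]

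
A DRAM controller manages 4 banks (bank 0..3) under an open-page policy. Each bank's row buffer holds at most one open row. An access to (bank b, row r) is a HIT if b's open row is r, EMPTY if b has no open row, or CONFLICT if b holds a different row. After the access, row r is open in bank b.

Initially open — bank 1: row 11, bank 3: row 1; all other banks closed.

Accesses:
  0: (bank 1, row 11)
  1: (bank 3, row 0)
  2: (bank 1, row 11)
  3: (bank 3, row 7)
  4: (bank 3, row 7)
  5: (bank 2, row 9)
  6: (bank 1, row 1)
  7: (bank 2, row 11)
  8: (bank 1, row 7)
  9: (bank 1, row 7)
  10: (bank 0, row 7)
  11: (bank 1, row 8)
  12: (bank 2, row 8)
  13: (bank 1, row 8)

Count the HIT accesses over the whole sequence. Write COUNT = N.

COUNT = 5

step 0: bank1 11->11 [HIT]
step 1: bank3 1->0 [CONFLICT]
step 2: bank1 11->11 [HIT]
step 3: bank3 0->7 [CONFLICT]
step 4: bank3 7->7 [HIT]
step 5: bank2 None->9 [EMPTY]
step 6: bank1 11->1 [CONFLICT]
step 7: bank2 9->11 [CONFLICT]
step 8: bank1 1->7 [CONFLICT]
step 9: bank1 7->7 [HIT]
step 10: bank0 None->7 [EMPTY]
step 11: bank1 7->8 [CONFLICT]
step 12: bank2 11->8 [CONFLICT]
step 13: bank1 8->8 [HIT]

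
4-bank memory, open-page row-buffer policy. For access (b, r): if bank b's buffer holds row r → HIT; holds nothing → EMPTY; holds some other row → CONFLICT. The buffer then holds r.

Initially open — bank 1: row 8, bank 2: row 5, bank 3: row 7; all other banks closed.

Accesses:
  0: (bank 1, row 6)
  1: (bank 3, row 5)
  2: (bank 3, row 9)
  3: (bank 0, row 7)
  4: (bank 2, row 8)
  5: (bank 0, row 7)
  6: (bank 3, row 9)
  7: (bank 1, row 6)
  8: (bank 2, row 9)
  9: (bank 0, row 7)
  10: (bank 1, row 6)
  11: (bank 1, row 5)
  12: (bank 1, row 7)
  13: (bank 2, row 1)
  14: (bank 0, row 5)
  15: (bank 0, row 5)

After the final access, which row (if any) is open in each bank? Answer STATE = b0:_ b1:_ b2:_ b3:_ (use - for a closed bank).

  [0] b1 r6: had r8 ⇒ C
  [1] b3 r5: had r7 ⇒ C
  [2] b3 r9: had r5 ⇒ C
  [3] b0 r7: no row ⇒ E
  [4] b2 r8: had r5 ⇒ C
  [5] b0 r7: had r7 ⇒ H
  [6] b3 r9: had r9 ⇒ H
  [7] b1 r6: had r6 ⇒ H
  [8] b2 r9: had r8 ⇒ C
  [9] b0 r7: had r7 ⇒ H
  [10] b1 r6: had r6 ⇒ H
  [11] b1 r5: had r6 ⇒ C
  [12] b1 r7: had r5 ⇒ C
  [13] b2 r1: had r9 ⇒ C
  [14] b0 r5: had r7 ⇒ C
  [15] b0 r5: had r5 ⇒ H

STATE = b0:5 b1:7 b2:1 b3:9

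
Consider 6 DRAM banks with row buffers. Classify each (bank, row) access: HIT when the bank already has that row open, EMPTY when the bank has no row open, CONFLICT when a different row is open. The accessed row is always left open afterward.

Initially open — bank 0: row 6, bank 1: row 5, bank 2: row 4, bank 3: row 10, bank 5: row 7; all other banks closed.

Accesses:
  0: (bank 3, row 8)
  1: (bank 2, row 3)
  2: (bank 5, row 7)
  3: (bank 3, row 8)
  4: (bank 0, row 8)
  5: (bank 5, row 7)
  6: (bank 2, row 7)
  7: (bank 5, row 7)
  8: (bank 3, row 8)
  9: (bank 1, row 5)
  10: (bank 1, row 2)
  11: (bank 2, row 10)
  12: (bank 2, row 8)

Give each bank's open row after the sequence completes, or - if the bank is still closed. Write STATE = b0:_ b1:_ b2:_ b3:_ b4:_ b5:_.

#0 (3,8) C  (was 10)
#1 (2,3) C  (was 4)
#2 (5,7) H  (was 7)
#3 (3,8) H  (was 8)
#4 (0,8) C  (was 6)
#5 (5,7) H  (was 7)
#6 (2,7) C  (was 3)
#7 (5,7) H  (was 7)
#8 (3,8) H  (was 8)
#9 (1,5) H  (was 5)
#10 (1,2) C  (was 5)
#11 (2,10) C  (was 7)
#12 (2,8) C  (was 10)

STATE = b0:8 b1:2 b2:8 b3:8 b4:- b5:7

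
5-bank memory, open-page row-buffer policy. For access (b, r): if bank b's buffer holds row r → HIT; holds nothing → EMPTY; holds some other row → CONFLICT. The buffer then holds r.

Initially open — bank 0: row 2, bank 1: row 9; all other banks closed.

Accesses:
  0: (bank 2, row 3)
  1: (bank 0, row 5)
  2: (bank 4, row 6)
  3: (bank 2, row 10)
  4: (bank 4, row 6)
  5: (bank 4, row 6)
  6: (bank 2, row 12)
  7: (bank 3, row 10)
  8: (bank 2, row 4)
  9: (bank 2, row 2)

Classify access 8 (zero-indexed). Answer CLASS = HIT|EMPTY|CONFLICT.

step 0: bank2 None->3 [EMPTY]
step 1: bank0 2->5 [CONFLICT]
step 2: bank4 None->6 [EMPTY]
step 3: bank2 3->10 [CONFLICT]
step 4: bank4 6->6 [HIT]
step 5: bank4 6->6 [HIT]
step 6: bank2 10->12 [CONFLICT]
step 7: bank3 None->10 [EMPTY]
step 8: bank2 12->4 [CONFLICT]
step 9: bank2 4->2 [CONFLICT]

CLASS = CONFLICT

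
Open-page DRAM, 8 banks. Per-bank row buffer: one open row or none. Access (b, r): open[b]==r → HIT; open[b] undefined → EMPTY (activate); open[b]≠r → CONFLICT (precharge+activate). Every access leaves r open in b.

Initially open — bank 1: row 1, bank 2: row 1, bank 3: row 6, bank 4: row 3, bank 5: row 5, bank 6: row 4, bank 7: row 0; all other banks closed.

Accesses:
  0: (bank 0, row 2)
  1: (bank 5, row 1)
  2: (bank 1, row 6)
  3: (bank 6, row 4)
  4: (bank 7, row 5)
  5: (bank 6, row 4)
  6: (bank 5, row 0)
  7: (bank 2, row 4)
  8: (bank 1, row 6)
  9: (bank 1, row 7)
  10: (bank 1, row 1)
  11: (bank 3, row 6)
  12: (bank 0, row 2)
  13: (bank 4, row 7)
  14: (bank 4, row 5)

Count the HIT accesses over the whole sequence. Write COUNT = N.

step 0: bank0 None->2 [EMPTY]
step 1: bank5 5->1 [CONFLICT]
step 2: bank1 1->6 [CONFLICT]
step 3: bank6 4->4 [HIT]
step 4: bank7 0->5 [CONFLICT]
step 5: bank6 4->4 [HIT]
step 6: bank5 1->0 [CONFLICT]
step 7: bank2 1->4 [CONFLICT]
step 8: bank1 6->6 [HIT]
step 9: bank1 6->7 [CONFLICT]
step 10: bank1 7->1 [CONFLICT]
step 11: bank3 6->6 [HIT]
step 12: bank0 2->2 [HIT]
step 13: bank4 3->7 [CONFLICT]
step 14: bank4 7->5 [CONFLICT]

COUNT = 5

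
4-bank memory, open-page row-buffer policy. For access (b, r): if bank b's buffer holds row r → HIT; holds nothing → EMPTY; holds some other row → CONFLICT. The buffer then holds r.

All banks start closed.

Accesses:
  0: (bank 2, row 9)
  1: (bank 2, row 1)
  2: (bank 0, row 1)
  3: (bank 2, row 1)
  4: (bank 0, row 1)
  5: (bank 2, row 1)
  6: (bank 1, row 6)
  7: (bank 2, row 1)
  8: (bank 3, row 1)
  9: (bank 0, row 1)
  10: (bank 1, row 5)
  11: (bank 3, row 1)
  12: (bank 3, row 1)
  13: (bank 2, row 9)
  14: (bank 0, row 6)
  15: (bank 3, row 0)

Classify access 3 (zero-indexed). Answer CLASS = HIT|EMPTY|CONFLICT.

0: bank 2 row 9 — prev None → EMPTY
1: bank 2 row 1 — prev 9 → CONFLICT
2: bank 0 row 1 — prev None → EMPTY
3: bank 2 row 1 — prev 1 → HIT
4: bank 0 row 1 — prev 1 → HIT
5: bank 2 row 1 — prev 1 → HIT
6: bank 1 row 6 — prev None → EMPTY
7: bank 2 row 1 — prev 1 → HIT
8: bank 3 row 1 — prev None → EMPTY
9: bank 0 row 1 — prev 1 → HIT
10: bank 1 row 5 — prev 6 → CONFLICT
11: bank 3 row 1 — prev 1 → HIT
12: bank 3 row 1 — prev 1 → HIT
13: bank 2 row 9 — prev 1 → CONFLICT
14: bank 0 row 6 — prev 1 → CONFLICT
15: bank 3 row 0 — prev 1 → CONFLICT

CLASS = HIT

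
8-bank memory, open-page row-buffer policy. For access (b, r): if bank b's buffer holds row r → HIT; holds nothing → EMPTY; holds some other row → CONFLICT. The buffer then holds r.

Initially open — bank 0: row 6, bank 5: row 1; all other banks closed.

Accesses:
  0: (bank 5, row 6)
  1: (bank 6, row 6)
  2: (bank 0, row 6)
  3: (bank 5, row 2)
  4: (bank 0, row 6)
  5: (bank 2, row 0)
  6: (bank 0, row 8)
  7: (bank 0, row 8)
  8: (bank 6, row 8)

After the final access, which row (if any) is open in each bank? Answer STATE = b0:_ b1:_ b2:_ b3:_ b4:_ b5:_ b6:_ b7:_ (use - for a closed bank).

STATE = b0:8 b1:- b2:0 b3:- b4:- b5:2 b6:8 b7:-

step 0: bank5 1->6 [CONFLICT]
step 1: bank6 None->6 [EMPTY]
step 2: bank0 6->6 [HIT]
step 3: bank5 6->2 [CONFLICT]
step 4: bank0 6->6 [HIT]
step 5: bank2 None->0 [EMPTY]
step 6: bank0 6->8 [CONFLICT]
step 7: bank0 8->8 [HIT]
step 8: bank6 6->8 [CONFLICT]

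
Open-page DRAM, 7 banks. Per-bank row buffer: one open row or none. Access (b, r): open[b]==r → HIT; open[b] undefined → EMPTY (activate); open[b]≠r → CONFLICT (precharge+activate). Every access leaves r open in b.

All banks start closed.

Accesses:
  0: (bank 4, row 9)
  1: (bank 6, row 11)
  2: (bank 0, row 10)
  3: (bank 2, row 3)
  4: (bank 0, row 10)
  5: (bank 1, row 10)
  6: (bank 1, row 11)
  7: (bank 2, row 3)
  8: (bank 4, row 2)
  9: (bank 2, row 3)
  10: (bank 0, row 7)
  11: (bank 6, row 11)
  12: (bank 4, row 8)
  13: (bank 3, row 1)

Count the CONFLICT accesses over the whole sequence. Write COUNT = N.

step 0: bank4 None->9 [EMPTY]
step 1: bank6 None->11 [EMPTY]
step 2: bank0 None->10 [EMPTY]
step 3: bank2 None->3 [EMPTY]
step 4: bank0 10->10 [HIT]
step 5: bank1 None->10 [EMPTY]
step 6: bank1 10->11 [CONFLICT]
step 7: bank2 3->3 [HIT]
step 8: bank4 9->2 [CONFLICT]
step 9: bank2 3->3 [HIT]
step 10: bank0 10->7 [CONFLICT]
step 11: bank6 11->11 [HIT]
step 12: bank4 2->8 [CONFLICT]
step 13: bank3 None->1 [EMPTY]

COUNT = 4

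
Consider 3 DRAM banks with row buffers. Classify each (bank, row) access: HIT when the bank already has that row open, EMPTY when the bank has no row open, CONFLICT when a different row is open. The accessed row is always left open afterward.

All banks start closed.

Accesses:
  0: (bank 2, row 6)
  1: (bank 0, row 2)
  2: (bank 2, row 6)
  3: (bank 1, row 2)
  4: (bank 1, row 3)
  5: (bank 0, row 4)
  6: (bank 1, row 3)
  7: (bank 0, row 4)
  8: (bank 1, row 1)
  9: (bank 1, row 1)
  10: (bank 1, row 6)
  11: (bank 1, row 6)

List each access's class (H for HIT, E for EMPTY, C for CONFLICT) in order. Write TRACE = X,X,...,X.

TRACE = E,E,H,E,C,C,H,H,C,H,C,H

step 0: bank2 None->6 [EMPTY]
step 1: bank0 None->2 [EMPTY]
step 2: bank2 6->6 [HIT]
step 3: bank1 None->2 [EMPTY]
step 4: bank1 2->3 [CONFLICT]
step 5: bank0 2->4 [CONFLICT]
step 6: bank1 3->3 [HIT]
step 7: bank0 4->4 [HIT]
step 8: bank1 3->1 [CONFLICT]
step 9: bank1 1->1 [HIT]
step 10: bank1 1->6 [CONFLICT]
step 11: bank1 6->6 [HIT]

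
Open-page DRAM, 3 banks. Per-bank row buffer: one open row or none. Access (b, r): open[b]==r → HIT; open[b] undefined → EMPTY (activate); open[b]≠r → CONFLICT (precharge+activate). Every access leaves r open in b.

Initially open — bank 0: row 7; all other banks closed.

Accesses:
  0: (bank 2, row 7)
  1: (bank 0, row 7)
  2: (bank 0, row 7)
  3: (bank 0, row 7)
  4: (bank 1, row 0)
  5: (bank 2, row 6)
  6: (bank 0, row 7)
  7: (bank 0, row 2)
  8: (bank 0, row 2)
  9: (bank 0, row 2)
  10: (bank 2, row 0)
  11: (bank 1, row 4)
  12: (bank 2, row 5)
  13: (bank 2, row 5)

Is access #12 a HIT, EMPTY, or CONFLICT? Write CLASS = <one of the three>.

CLASS = CONFLICT

step 0: bank2 None->7 [EMPTY]
step 1: bank0 7->7 [HIT]
step 2: bank0 7->7 [HIT]
step 3: bank0 7->7 [HIT]
step 4: bank1 None->0 [EMPTY]
step 5: bank2 7->6 [CONFLICT]
step 6: bank0 7->7 [HIT]
step 7: bank0 7->2 [CONFLICT]
step 8: bank0 2->2 [HIT]
step 9: bank0 2->2 [HIT]
step 10: bank2 6->0 [CONFLICT]
step 11: bank1 0->4 [CONFLICT]
step 12: bank2 0->5 [CONFLICT]
step 13: bank2 5->5 [HIT]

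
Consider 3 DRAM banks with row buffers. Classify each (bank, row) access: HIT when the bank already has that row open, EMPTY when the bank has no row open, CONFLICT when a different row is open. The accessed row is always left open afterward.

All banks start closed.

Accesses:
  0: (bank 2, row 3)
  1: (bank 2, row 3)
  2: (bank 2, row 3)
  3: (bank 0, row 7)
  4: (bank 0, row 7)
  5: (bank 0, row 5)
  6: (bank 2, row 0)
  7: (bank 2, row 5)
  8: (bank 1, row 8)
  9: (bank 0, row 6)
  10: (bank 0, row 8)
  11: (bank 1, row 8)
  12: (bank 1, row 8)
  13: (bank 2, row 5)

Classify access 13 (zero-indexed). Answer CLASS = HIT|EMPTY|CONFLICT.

0: bank 2 row 3 — prev None → EMPTY
1: bank 2 row 3 — prev 3 → HIT
2: bank 2 row 3 — prev 3 → HIT
3: bank 0 row 7 — prev None → EMPTY
4: bank 0 row 7 — prev 7 → HIT
5: bank 0 row 5 — prev 7 → CONFLICT
6: bank 2 row 0 — prev 3 → CONFLICT
7: bank 2 row 5 — prev 0 → CONFLICT
8: bank 1 row 8 — prev None → EMPTY
9: bank 0 row 6 — prev 5 → CONFLICT
10: bank 0 row 8 — prev 6 → CONFLICT
11: bank 1 row 8 — prev 8 → HIT
12: bank 1 row 8 — prev 8 → HIT
13: bank 2 row 5 — prev 5 → HIT

CLASS = HIT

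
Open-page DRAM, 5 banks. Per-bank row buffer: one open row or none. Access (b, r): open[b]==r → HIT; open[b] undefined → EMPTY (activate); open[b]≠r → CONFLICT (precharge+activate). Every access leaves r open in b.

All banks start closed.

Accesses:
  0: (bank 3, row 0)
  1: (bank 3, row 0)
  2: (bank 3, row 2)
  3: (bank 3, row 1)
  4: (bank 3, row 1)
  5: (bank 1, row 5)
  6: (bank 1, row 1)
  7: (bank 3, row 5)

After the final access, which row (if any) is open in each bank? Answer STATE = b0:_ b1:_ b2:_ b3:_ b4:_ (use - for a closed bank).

STATE = b0:- b1:1 b2:- b3:5 b4:-

  [0] b3 r0: no row ⇒ E
  [1] b3 r0: had r0 ⇒ H
  [2] b3 r2: had r0 ⇒ C
  [3] b3 r1: had r2 ⇒ C
  [4] b3 r1: had r1 ⇒ H
  [5] b1 r5: no row ⇒ E
  [6] b1 r1: had r5 ⇒ C
  [7] b3 r5: had r1 ⇒ C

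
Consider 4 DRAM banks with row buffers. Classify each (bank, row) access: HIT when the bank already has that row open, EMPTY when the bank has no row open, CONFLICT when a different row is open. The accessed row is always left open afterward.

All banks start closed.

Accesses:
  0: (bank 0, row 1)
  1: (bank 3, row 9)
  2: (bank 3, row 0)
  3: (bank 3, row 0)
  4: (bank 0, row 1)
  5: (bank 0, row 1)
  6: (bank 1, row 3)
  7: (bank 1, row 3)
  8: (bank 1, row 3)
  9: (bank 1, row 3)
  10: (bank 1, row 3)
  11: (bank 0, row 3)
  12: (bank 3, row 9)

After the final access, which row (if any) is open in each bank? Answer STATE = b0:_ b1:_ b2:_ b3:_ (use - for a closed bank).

STATE = b0:3 b1:3 b2:- b3:9

  [0] b0 r1: no row ⇒ E
  [1] b3 r9: no row ⇒ E
  [2] b3 r0: had r9 ⇒ C
  [3] b3 r0: had r0 ⇒ H
  [4] b0 r1: had r1 ⇒ H
  [5] b0 r1: had r1 ⇒ H
  [6] b1 r3: no row ⇒ E
  [7] b1 r3: had r3 ⇒ H
  [8] b1 r3: had r3 ⇒ H
  [9] b1 r3: had r3 ⇒ H
  [10] b1 r3: had r3 ⇒ H
  [11] b0 r3: had r1 ⇒ C
  [12] b3 r9: had r0 ⇒ C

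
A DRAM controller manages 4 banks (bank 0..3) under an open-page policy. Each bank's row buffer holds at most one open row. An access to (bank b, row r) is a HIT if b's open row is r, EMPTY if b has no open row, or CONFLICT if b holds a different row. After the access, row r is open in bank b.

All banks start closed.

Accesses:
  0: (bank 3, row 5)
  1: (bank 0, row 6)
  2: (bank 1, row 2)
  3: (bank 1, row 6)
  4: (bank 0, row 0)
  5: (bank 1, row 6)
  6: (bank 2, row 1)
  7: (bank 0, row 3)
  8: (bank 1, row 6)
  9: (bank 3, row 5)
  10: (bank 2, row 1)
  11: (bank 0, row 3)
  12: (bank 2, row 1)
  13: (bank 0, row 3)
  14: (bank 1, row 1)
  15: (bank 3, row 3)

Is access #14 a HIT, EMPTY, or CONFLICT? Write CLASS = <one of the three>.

0: bank 3 row 5 — prev None → EMPTY
1: bank 0 row 6 — prev None → EMPTY
2: bank 1 row 2 — prev None → EMPTY
3: bank 1 row 6 — prev 2 → CONFLICT
4: bank 0 row 0 — prev 6 → CONFLICT
5: bank 1 row 6 — prev 6 → HIT
6: bank 2 row 1 — prev None → EMPTY
7: bank 0 row 3 — prev 0 → CONFLICT
8: bank 1 row 6 — prev 6 → HIT
9: bank 3 row 5 — prev 5 → HIT
10: bank 2 row 1 — prev 1 → HIT
11: bank 0 row 3 — prev 3 → HIT
12: bank 2 row 1 — prev 1 → HIT
13: bank 0 row 3 — prev 3 → HIT
14: bank 1 row 1 — prev 6 → CONFLICT
15: bank 3 row 3 — prev 5 → CONFLICT

CLASS = CONFLICT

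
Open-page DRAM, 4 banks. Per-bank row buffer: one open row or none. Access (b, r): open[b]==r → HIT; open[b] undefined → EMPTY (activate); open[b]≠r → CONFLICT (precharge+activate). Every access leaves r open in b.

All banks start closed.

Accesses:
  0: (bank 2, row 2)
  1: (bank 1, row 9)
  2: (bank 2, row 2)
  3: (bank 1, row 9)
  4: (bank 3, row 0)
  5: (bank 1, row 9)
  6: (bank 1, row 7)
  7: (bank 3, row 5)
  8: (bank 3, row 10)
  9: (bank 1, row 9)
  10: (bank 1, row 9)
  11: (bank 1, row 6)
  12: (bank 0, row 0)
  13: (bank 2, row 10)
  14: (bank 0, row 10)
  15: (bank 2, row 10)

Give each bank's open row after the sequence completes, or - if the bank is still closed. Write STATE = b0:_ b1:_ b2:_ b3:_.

STATE = b0:10 b1:6 b2:10 b3:10

0: bank 2 row 2 — prev None → EMPTY
1: bank 1 row 9 — prev None → EMPTY
2: bank 2 row 2 — prev 2 → HIT
3: bank 1 row 9 — prev 9 → HIT
4: bank 3 row 0 — prev None → EMPTY
5: bank 1 row 9 — prev 9 → HIT
6: bank 1 row 7 — prev 9 → CONFLICT
7: bank 3 row 5 — prev 0 → CONFLICT
8: bank 3 row 10 — prev 5 → CONFLICT
9: bank 1 row 9 — prev 7 → CONFLICT
10: bank 1 row 9 — prev 9 → HIT
11: bank 1 row 6 — prev 9 → CONFLICT
12: bank 0 row 0 — prev None → EMPTY
13: bank 2 row 10 — prev 2 → CONFLICT
14: bank 0 row 10 — prev 0 → CONFLICT
15: bank 2 row 10 — prev 10 → HIT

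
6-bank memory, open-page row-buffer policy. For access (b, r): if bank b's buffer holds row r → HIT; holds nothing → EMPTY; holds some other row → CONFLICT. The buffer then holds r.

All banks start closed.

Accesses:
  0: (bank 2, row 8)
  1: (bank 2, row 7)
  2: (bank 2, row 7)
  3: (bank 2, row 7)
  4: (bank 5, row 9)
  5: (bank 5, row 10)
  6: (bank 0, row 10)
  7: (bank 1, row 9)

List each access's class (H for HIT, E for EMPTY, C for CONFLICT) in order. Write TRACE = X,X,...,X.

  [0] b2 r8: no row ⇒ E
  [1] b2 r7: had r8 ⇒ C
  [2] b2 r7: had r7 ⇒ H
  [3] b2 r7: had r7 ⇒ H
  [4] b5 r9: no row ⇒ E
  [5] b5 r10: had r9 ⇒ C
  [6] b0 r10: no row ⇒ E
  [7] b1 r9: no row ⇒ E

TRACE = E,C,H,H,E,C,E,E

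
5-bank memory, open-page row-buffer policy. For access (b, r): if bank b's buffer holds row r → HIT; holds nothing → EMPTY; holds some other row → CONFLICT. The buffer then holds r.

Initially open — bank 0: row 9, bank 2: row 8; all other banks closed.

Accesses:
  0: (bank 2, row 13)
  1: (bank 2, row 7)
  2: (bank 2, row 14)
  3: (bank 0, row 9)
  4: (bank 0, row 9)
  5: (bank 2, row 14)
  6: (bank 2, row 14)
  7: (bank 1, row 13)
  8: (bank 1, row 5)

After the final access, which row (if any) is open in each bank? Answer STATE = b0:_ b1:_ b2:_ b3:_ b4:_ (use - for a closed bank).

step 0: bank2 8->13 [CONFLICT]
step 1: bank2 13->7 [CONFLICT]
step 2: bank2 7->14 [CONFLICT]
step 3: bank0 9->9 [HIT]
step 4: bank0 9->9 [HIT]
step 5: bank2 14->14 [HIT]
step 6: bank2 14->14 [HIT]
step 7: bank1 None->13 [EMPTY]
step 8: bank1 13->5 [CONFLICT]

STATE = b0:9 b1:5 b2:14 b3:- b4:-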